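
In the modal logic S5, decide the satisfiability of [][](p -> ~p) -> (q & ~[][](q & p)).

Yes, satisfiable

1. [][](p -> ~p) -> (q & ~[][](q & p)), w0
2. q & ~[][](q & p), w0
3. q, w0
4. ~[][](q & p), w0
5. ~[](q & p), w1
6. ~(q & p), w2
7. ~p, w2
Accessibility: w0Rw0, w0Rw1, w0Rw2, w1Rw0, w1Rw1, w1Rw2, w2Rw0, w2Rw1, w2Rw2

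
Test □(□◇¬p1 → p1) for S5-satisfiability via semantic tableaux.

1. □(□◇¬p1 → p1), 0
2. □◇¬p1 → p1, 0
3. p1, 0
Accessibility: 0R0

Satisfiable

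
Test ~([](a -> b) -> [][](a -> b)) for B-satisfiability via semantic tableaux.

1. ~([](a -> b) -> [][](a -> b)), 0
2. [](a -> b), 0
3. ~[][](a -> b), 0
4. a -> b, 0
5. b, 0
6. ~[](a -> b), 1
7. a -> b, 1
8. b, 1
9. ~(a -> b), 2
10. a, 2
11. ~b, 2
Accessibility: 0R0, 0R1, 1R0, 1R1, 1R2, 2R1, 2R2

Satisfiable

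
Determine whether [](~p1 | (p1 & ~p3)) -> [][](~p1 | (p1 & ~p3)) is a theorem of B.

Not valid

Tableau for the negation ~([](~p1 | (p1 & ~p3)) -> [][](~p1 | (p1 & ~p3))):
1. ~([](~p1 | (p1 & ~p3)) -> [][](~p1 | (p1 & ~p3))), w0
2. [](~p1 | (p1 & ~p3)), w0   [~->-rule on 1]
3. ~[][](~p1 | (p1 & ~p3)), w0   [~->-rule on 1]
4. ~p1 | (p1 & ~p3), w0   [[]-rule on 2 via w0Rw0]
5. p1 & ~p3, w0   [|-rule on 4 (branches; this branch)]
6. p1, w0   [&-rule on 5]
7. ~p3, w0   [&-rule on 5]
8. ~[](~p1 | (p1 & ~p3)), w1   [~[]-rule on 3: fresh world w1, w0Rw1]
9. ~p1 | (p1 & ~p3), w1   [[]-rule on 2 via w0Rw1]
10. p1 & ~p3, w1   [|-rule on 9 (branches; this branch)]
11. p1, w1   [&-rule on 10]
12. ~p3, w1   [&-rule on 10]
13. ~(~p1 | (p1 & ~p3)), w2   [~[]-rule on 8: fresh world w2, w1Rw2]
14. p1, w2   [~|-rule on 13]
15. ~(p1 & ~p3), w2   [~|-rule on 13]
16. p3, w2   [~&-rule on 15 (branches; this branch)]
Accessibility: w0Rw0, w0Rw1, w1Rw0, w1Rw1, w1Rw2, w2Rw1, w2Rw2
The negation has an open branch (countermodel exists).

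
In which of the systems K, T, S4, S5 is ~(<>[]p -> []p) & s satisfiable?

K, T, S4

S5-tableau for the formula:
1. ~(<>[]p -> []p) & s, 0
2. ~(<>[]p -> []p), 0
3. s, 0
4. <>[]p, 0
5. ~[]p, 0
6. []p, 1
7. p, 0
8. p, 1
9. ~p, 2
10. p, 2
Accessibility: 0R0, 0R1, 0R2, 1R0, 1R1, 1R2, 2R0, 2R1, 2R2
Branch closes: p and ~p both at 2.
Every branch closes (one shown): unsatisfiable in S5.
S4-tableau for the formula:
1. ~(<>[]p -> []p) & s, 0
2. ~(<>[]p -> []p), 0
3. s, 0
4. <>[]p, 0
5. ~[]p, 0
6. []p, 1
7. p, 1
8. ~p, 2
Accessibility: 0R0, 0R1, 0R2, 1R1, 2R2
Complete open branch: satisfiable in S4, hence also in K, T (this S4-model is also a K-model and a T-model).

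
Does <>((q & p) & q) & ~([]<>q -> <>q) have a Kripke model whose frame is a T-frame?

1. <>((q & p) & q) & ~([]<>q -> <>q), w0
2. <>((q & p) & q), w0   [&-rule on 1]
3. ~([]<>q -> <>q), w0   [&-rule on 1]
4. []<>q, w0   [~->-rule on 3]
5. ~<>q, w0   [~->-rule on 3]
6. <>q, w0   [[]-rule on 4 via w0Rw0]
7. ~q, w0   [~<>-rule on 5 via w0Rw0]
8. (q & p) & q, w1   [<>-rule on 2: fresh world w1, w0Rw1]
9. q & p, w1   [&-rule on 8]
10. q, w1   [&-rule on 8]
11. p, w1   [&-rule on 9]
12. <>q, w1   [[]-rule on 4 via w0Rw1]
13. ~q, w1   [~<>-rule on 5 via w0Rw1]
Accessibility: w0Rw0, w0Rw1, w1Rw1
Branch closes: q and ~q both at w1.
Every branch closes; the branch above is one of them.

Unsatisfiable (every branch closes)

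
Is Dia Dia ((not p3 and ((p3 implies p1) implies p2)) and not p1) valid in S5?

No, not valid

Tableau for the negation not Dia Dia ((not p3 and ((p3 implies p1) implies p2)) and not p1):
1. not Dia Dia ((not p3 and ((p3 implies p1) implies p2)) and not p1), u
2. not Dia ((not p3 and ((p3 implies p1) implies p2)) and not p1), u
3. not ((not p3 and ((p3 implies p1) implies p2)) and not p1), u
4. p1, u
Accessibility: uRu
The negation has an open branch (countermodel exists).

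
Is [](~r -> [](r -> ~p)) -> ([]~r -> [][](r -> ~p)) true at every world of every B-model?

Tableau for the negation ~([](~r -> [](r -> ~p)) -> ([]~r -> [][](r -> ~p))):
1. ~([](~r -> [](r -> ~p)) -> ([]~r -> [][](r -> ~p))), w0
2. [](~r -> [](r -> ~p)), w0
3. ~([]~r -> [][](r -> ~p)), w0
4. []~r, w0
5. ~[][](r -> ~p), w0
6. ~r -> [](r -> ~p), w0
7. ~r, w0
8. [](r -> ~p), w0
9. r -> ~p, w0
10. ~p, w0
11. ~[](r -> ~p), w1
12. ~r -> [](r -> ~p), w1
13. ~r, w1
14. r -> ~p, w1
15. [](r -> ~p), w1
16. ~p, w1
17. ~(r -> ~p), w2
18. r, w2
19. p, w2
20. r -> ~p, w2
21. ~p, w2
Accessibility: w0Rw0, w0Rw1, w1Rw0, w1Rw1, w1Rw2, w2Rw1, w2Rw2
Branch closes: p and ~p both at w2.
All branches of the negation close; one closing branch shown above.

Valid in B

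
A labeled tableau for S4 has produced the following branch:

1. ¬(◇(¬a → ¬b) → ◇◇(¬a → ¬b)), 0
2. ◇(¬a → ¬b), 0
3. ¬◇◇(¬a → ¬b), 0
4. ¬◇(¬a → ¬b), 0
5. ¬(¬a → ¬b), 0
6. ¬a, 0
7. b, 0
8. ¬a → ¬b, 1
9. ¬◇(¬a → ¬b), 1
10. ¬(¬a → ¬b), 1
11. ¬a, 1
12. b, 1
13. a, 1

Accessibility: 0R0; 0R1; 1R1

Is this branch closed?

Both a and ¬a appear at 1.

Yes, closed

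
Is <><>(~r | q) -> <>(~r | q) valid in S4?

Tableau for the negation ~(<><>(~r | q) -> <>(~r | q)):
1. ~(<><>(~r | q) -> <>(~r | q)), u
2. <><>(~r | q), u
3. ~<>(~r | q), u
4. ~(~r | q), u
5. r, u
6. ~q, u
7. <>(~r | q), v
8. ~(~r | q), v
9. r, v
10. ~q, v
11. ~r | q, w
12. ~(~r | q), w
13. r, w
14. ~q, w
15. q, w
Accessibility: uRu, uRv, uRw, vRv, vRw, wRw
Branch closes: q and ~q both at w.
Every branch of the negation's tableau closes; the branch above is one of them.

Valid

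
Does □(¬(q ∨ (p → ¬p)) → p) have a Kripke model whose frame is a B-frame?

Satisfiable

1. □(¬(q ∨ (p → ¬p)) → p), u
2. ¬(q ∨ (p → ¬p)) → p, u   [□-rule on 1 via uRu]
3. p, u   [→-rule on 2 (branches; this branch)]
Accessibility: uRu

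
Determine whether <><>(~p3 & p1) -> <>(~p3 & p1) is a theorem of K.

No, not valid

Tableau for the negation ~(<><>(~p3 & p1) -> <>(~p3 & p1)):
1. ~(<><>(~p3 & p1) -> <>(~p3 & p1)), 0
2. <><>(~p3 & p1), 0   [~->-rule on 1]
3. ~<>(~p3 & p1), 0   [~->-rule on 1]
4. <>(~p3 & p1), 1   [<>-rule on 2: fresh world 1, 0R1]
5. ~(~p3 & p1), 1   [~<>-rule on 3 via 0R1]
6. ~p1, 1   [~&-rule on 5 (branches; this branch)]
7. ~p3 & p1, 2   [<>-rule on 4: fresh world 2, 1R2]
8. ~p3, 2   [&-rule on 7]
9. p1, 2   [&-rule on 7]
Accessibility: 0R1, 1R2
The negation has an open branch (countermodel exists).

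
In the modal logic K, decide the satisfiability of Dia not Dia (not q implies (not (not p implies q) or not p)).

1. Dia not Dia (not q implies (not (not p implies q) or not p)), u
2. not Dia (not q implies (not (not p implies q) or not p)), v
Accessibility: uRv

Satisfiable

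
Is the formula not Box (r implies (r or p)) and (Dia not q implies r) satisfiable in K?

1. not Box (r implies (r or p)) and (Dia not q implies r), w0
2. not Box (r implies (r or p)), w0   [and-rule on 1]
3. Dia not q implies r, w0   [and-rule on 1]
4. r, w0   [implies-rule on 3 (branches; this branch)]
5. not (r implies (r or p)), w1   [neg-Box-rule on 2: fresh world w1, w0Rw1]
6. r, w1   [neg-implies-rule on 5]
7. not (r or p), w1   [neg-implies-rule on 5]
8. not r, w1   [neg-or-rule on 7]
9. not p, w1   [neg-or-rule on 7]
Accessibility: w0Rw1
Branch closes: r and not r both at w1.
(One branch shown.) All branches close.

Unsatisfiable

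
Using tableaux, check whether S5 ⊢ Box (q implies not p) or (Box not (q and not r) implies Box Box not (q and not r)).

Yes, valid

Tableau for the negation not (Box (q implies not p) or (Box not (q and not r) implies Box Box not (q and not r))):
1. not (Box (q implies not p) or (Box not (q and not r) implies Box Box not (q and not r))), 0
2. not Box (q implies not p), 0
3. not (Box not (q and not r) implies Box Box not (q and not r)), 0
4. Box not (q and not r), 0
5. not Box Box not (q and not r), 0
6. not (q and not r), 0
7. r, 0
8. not (q implies not p), 1
9. q, 1
10. p, 1
11. not (q and not r), 1
12. r, 1
13. not Box not (q and not r), 2
14. not (q and not r), 2
15. r, 2
16. q and not r, 3
17. q, 3
18. not r, 3
19. not (q and not r), 3
20. r, 3
Accessibility: 0R0, 0R1, 0R2, 0R3, 1R0, 1R1, 1R2, 1R3, 2R0, 2R1, 2R2, 2R3, 3R0, 3R1, 3R2, 3R3
Branch closes: r and not r both at 3.
All branches of the negation close; one closing branch shown above.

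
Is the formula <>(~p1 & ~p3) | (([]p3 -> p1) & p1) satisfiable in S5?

Yes, satisfiable

1. <>(~p1 & ~p3) | (([]p3 -> p1) & p1), 0
2. ([]p3 -> p1) & p1, 0
3. []p3 -> p1, 0
4. p1, 0
Accessibility: 0R0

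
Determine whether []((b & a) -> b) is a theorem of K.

Yes, valid

Tableau for the negation ~[]((b & a) -> b):
1. ~[]((b & a) -> b), w0
2. ~((b & a) -> b), w1
3. b & a, w1
4. ~b, w1
5. b, w1
6. a, w1
Accessibility: w0Rw1
Branch closes: b and ~b both at w1.
Every branch of the negation's tableau closes; the branch above is one of them.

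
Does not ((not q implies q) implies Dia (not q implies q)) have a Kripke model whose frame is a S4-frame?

1. not ((not q implies q) implies Dia (not q implies q)), w0
2. not q implies q, w0   [neg-implies-rule on 1]
3. not Dia (not q implies q), w0   [neg-implies-rule on 1]
4. not (not q implies q), w0   [neg-Dia-rule on 3 via w0Rw0]
5. not q, w0   [neg-implies-rule on 4]
6. q, w0   [implies-rule on 2 (branches; this branch)]
Accessibility: w0Rw0
Branch closes: q and not q both at w0.
Every branch closes; the branch above is one of them.

Unsatisfiable (every branch closes)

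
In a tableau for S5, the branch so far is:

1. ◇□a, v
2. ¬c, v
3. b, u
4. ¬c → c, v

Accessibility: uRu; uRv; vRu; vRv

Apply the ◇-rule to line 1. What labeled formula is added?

a fresh world w with vRw, and □a at w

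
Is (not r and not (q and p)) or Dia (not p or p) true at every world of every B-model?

Yes, valid

Tableau for the negation not ((not r and not (q and p)) or Dia (not p or p)):
1. not ((not r and not (q and p)) or Dia (not p or p)), u
2. not (not r and not (q and p)), u   [neg-or-rule on 1]
3. not Dia (not p or p), u   [neg-or-rule on 1]
4. not (not p or p), u   [neg-Dia-rule on 3 via uRu]
5. p, u   [neg-or-rule on 4]
6. not p, u   [neg-or-rule on 4]
Accessibility: uRu
Branch closes: p and not p both at u.
Every branch of the negation's tableau closes; the branch above is one of them.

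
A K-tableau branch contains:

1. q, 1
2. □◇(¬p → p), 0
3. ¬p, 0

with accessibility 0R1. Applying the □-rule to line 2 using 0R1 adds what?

◇(¬p → p), 1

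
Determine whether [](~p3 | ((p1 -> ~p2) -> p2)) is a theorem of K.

Invalid (countermodel exists)

Tableau for the negation ~[](~p3 | ((p1 -> ~p2) -> p2)):
1. ~[](~p3 | ((p1 -> ~p2) -> p2)), w0
2. ~(~p3 | ((p1 -> ~p2) -> p2)), w1   [~[]-rule on 1: fresh world w1, w0Rw1]
3. p3, w1   [~|-rule on 2]
4. ~((p1 -> ~p2) -> p2), w1   [~|-rule on 2]
5. p1 -> ~p2, w1   [~->-rule on 4]
6. ~p2, w1   [~->-rule on 4]
Accessibility: w0Rw1
The negation has an open branch (countermodel exists).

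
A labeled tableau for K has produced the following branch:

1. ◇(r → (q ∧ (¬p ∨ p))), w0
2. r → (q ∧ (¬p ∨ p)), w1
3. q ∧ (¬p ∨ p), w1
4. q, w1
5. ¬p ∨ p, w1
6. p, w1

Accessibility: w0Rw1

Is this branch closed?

There is no literal clash: for every atom and world, at most one sign appears.

Open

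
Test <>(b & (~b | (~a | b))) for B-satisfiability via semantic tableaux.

1. <>(b & (~b | (~a | b))), w0
2. b & (~b | (~a | b)), w1   [<>-rule on 1: fresh world w1, w0Rw1]
3. b, w1   [&-rule on 2]
4. ~b | (~a | b), w1   [&-rule on 2]
5. ~a | b, w1   [|-rule on 4 (branches; this branch)]
Accessibility: w0Rw0, w0Rw1, w1Rw0, w1Rw1

Yes, satisfiable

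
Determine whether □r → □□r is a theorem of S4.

Tableau for the negation ¬(□r → □□r):
1. ¬(□r → □□r), 0
2. □r, 0
3. ¬□□r, 0
4. r, 0
5. ¬□r, 1
6. r, 1
7. ¬r, 2
8. r, 2
Accessibility: 0R0, 0R1, 0R2, 1R1, 1R2, 2R2
Branch closes: r and ¬r both at 2.
All branches of the negation close; one closing branch shown above.

Valid in S4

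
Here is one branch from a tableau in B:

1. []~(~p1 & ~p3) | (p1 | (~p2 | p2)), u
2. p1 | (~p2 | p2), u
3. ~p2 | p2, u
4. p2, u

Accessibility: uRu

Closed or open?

Open

No atom appears with both signs at the same world.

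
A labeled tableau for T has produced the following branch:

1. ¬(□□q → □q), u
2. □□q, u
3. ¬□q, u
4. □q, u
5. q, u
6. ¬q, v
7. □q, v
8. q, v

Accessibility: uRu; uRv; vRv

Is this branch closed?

Both q and ¬q appear at v.

Closed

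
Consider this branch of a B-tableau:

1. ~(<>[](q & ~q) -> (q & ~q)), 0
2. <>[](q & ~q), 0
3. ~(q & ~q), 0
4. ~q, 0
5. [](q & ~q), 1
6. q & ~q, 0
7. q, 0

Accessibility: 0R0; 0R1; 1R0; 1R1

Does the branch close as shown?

Both q and ~q appear at 0.

Closed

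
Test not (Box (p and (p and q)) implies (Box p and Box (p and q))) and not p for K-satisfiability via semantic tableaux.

1. not (Box (p and (p and q)) implies (Box p and Box (p and q))) and not p, u
2. not (Box (p and (p and q)) implies (Box p and Box (p and q))), u   [and-rule on 1]
3. not p, u   [and-rule on 1]
4. Box (p and (p and q)), u   [neg-implies-rule on 2]
5. not (Box p and Box (p and q)), u   [neg-implies-rule on 2]
6. not Box (p and q), u   [neg-and-rule on 5 (branches; this branch)]
7. not (p and q), v   [neg-Box-rule on 6: fresh world v, uRv]
8. p and (p and q), v   [Box-rule on 4 via uRv]
9. p, v   [and-rule on 8]
10. p and q, v   [and-rule on 8]
11. q, v   [and-rule on 10]
12. not q, v   [neg-and-rule on 7 (branches; this branch)]
Accessibility: uRv
Branch closes: q and not q both at v.
All branches of the tableau close; one closing branch shown above.

No, unsatisfiable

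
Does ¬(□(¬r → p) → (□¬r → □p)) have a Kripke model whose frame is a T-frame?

1. ¬(□(¬r → p) → (□¬r → □p)), u
2. □(¬r → p), u
3. ¬(□¬r → □p), u
4. □¬r, u
5. ¬□p, u
6. ¬r → p, u
7. ¬r, u
8. p, u
9. ¬p, v
10. ¬r → p, v
11. ¬r, v
12. p, v
Accessibility: uRu, uRv, vRv
Branch closes: p and ¬p both at v.
All branches of the tableau close; one closing branch shown above.

Unsatisfiable (every branch closes)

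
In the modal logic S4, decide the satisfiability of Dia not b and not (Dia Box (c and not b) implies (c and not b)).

Satisfiable (open branch found)

1. Dia not b and not (Dia Box (c and not b) implies (c and not b)), w0
2. Dia not b, w0
3. not (Dia Box (c and not b) implies (c and not b)), w0
4. Dia Box (c and not b), w0
5. not (c and not b), w0
6. b, w0
7. not b, w1
8. Box (c and not b), w2
9. c and not b, w2
10. c, w2
11. not b, w2
Accessibility: w0Rw0, w0Rw1, w0Rw2, w1Rw1, w2Rw2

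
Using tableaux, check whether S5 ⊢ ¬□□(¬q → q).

Tableau for the negation □□(¬q → q):
1. □□(¬q → q), u
2. □(¬q → q), u
3. ¬q → q, u
4. q, u
Accessibility: uRu
The negation has an open branch (countermodel exists).

Not valid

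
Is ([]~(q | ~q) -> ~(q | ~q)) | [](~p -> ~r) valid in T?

Valid

Tableau for the negation ~(([]~(q | ~q) -> ~(q | ~q)) | [](~p -> ~r)):
1. ~(([]~(q | ~q) -> ~(q | ~q)) | [](~p -> ~r)), w0
2. ~([]~(q | ~q) -> ~(q | ~q)), w0   [~|-rule on 1]
3. ~[](~p -> ~r), w0   [~|-rule on 1]
4. []~(q | ~q), w0   [~->-rule on 2]
5. q | ~q, w0   [~->-rule on 2]
6. ~(q | ~q), w0   [[]-rule on 4 via w0Rw0]
7. ~q, w0   [~|-rule on 6]
8. q, w0   [~|-rule on 6]
Accessibility: w0Rw0
Branch closes: q and ~q both at w0.
All branches of the negation close; one closing branch shown above.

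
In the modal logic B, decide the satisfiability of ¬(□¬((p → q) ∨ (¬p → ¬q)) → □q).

1. ¬(□¬((p → q) ∨ (¬p → ¬q)) → □q), 0
2. □¬((p → q) ∨ (¬p → ¬q)), 0   [¬→-rule on 1]
3. ¬□q, 0   [¬→-rule on 1]
4. ¬((p → q) ∨ (¬p → ¬q)), 0   [□-rule on 2 via 0R0]
5. ¬(p → q), 0   [¬∨-rule on 4]
6. ¬(¬p → ¬q), 0   [¬∨-rule on 4]
7. p, 0   [¬→-rule on 5]
8. ¬q, 0   [¬→-rule on 5]
9. ¬p, 0   [¬→-rule on 6]
10. q, 0   [¬→-rule on 6]
Accessibility: 0R0
Branch closes: p and ¬p both at 0.
All branches of the tableau close; one closing branch shown above.

Unsatisfiable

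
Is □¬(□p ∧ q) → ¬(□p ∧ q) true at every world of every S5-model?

Tableau for the negation ¬(□¬(□p ∧ q) → ¬(□p ∧ q)):
1. ¬(□¬(□p ∧ q) → ¬(□p ∧ q)), u
2. □¬(□p ∧ q), u
3. □p ∧ q, u
4. □p, u
5. q, u
6. ¬(□p ∧ q), u
7. p, u
8. ¬□p, u
9. ¬p, v
10. ¬(□p ∧ q), v
11. p, v
Accessibility: uRu, uRv, vRu, vRv
Branch closes: p and ¬p both at v.
Every branch of the negation's tableau closes; the branch above is one of them.

Valid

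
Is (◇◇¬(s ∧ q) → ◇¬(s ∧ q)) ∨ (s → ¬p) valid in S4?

Valid in S4

Tableau for the negation ¬((◇◇¬(s ∧ q) → ◇¬(s ∧ q)) ∨ (s → ¬p)):
1. ¬((◇◇¬(s ∧ q) → ◇¬(s ∧ q)) ∨ (s → ¬p)), 0
2. ¬(◇◇¬(s ∧ q) → ◇¬(s ∧ q)), 0   [¬∨-rule on 1]
3. ¬(s → ¬p), 0   [¬∨-rule on 1]
4. ◇◇¬(s ∧ q), 0   [¬→-rule on 2]
5. ¬◇¬(s ∧ q), 0   [¬→-rule on 2]
6. s, 0   [¬→-rule on 3]
7. p, 0   [¬→-rule on 3]
8. s ∧ q, 0   [¬◇-rule on 5 via 0R0]
9. q, 0   [∧-rule on 8]
10. ◇¬(s ∧ q), 1   [◇-rule on 4: fresh world 1, 0R1]
11. s ∧ q, 1   [¬◇-rule on 5 via 0R1]
12. s, 1   [∧-rule on 11]
13. q, 1   [∧-rule on 11]
14. ¬(s ∧ q), 2   [◇-rule on 10: fresh world 2, 1R2]
15. s ∧ q, 2   [¬◇-rule on 5 via 0R2]
16. s, 2   [∧-rule on 15]
17. q, 2   [∧-rule on 15]
18. ¬q, 2   [¬∧-rule on 14 (branches; this branch)]
Accessibility: 0R0, 0R1, 0R2, 1R1, 1R2, 2R2
Branch closes: q and ¬q both at 2.
Every branch of the negation's tableau closes; the branch above is one of them.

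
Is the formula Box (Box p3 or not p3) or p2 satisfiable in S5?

1. Box (Box p3 or not p3) or p2, w0
2. p2, w0
Accessibility: w0Rw0

Satisfiable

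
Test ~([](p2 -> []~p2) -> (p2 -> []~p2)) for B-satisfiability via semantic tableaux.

1. ~([](p2 -> []~p2) -> (p2 -> []~p2)), 0
2. [](p2 -> []~p2), 0
3. ~(p2 -> []~p2), 0
4. p2, 0
5. ~[]~p2, 0
6. p2 -> []~p2, 0
7. []~p2, 0
8. ~p2, 0
Accessibility: 0R0
Branch closes: p2 and ~p2 both at 0.
(One branch shown.) All branches close.

No, unsatisfiable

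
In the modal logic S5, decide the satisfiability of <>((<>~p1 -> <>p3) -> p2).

Satisfiable (open branch found)

1. <>((<>~p1 -> <>p3) -> p2), 0
2. (<>~p1 -> <>p3) -> p2, 1
3. p2, 1
Accessibility: 0R0, 0R1, 1R0, 1R1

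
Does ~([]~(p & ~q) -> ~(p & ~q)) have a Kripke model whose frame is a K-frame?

Satisfiable

1. ~([]~(p & ~q) -> ~(p & ~q)), w0
2. []~(p & ~q), w0
3. p & ~q, w0
4. p, w0
5. ~q, w0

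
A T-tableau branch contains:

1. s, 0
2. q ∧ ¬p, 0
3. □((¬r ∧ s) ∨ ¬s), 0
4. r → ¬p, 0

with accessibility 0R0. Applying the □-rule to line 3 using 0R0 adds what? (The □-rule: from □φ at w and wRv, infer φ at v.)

(¬r ∧ s) ∨ ¬s, 0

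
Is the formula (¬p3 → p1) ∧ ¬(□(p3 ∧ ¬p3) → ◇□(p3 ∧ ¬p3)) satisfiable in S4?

Unsatisfiable (every branch closes)

1. (¬p3 → p1) ∧ ¬(□(p3 ∧ ¬p3) → ◇□(p3 ∧ ¬p3)), 0
2. ¬p3 → p1, 0
3. ¬(□(p3 ∧ ¬p3) → ◇□(p3 ∧ ¬p3)), 0
4. □(p3 ∧ ¬p3), 0
5. ¬◇□(p3 ∧ ¬p3), 0
6. p3 ∧ ¬p3, 0
7. p3, 0
8. ¬p3, 0
Accessibility: 0R0
Branch closes: p3 and ¬p3 both at 0.
All branches of the tableau close; one closing branch shown above.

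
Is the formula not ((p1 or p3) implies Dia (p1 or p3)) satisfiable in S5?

Unsatisfiable (every branch closes)

1. not ((p1 or p3) implies Dia (p1 or p3)), w0
2. p1 or p3, w0   [neg-implies-rule on 1]
3. not Dia (p1 or p3), w0   [neg-implies-rule on 1]
4. not (p1 or p3), w0   [neg-Dia-rule on 3 via w0Rw0]
5. not p1, w0   [neg-or-rule on 4]
6. not p3, w0   [neg-or-rule on 4]
7. p3, w0   [or-rule on 2 (branches; this branch)]
Accessibility: w0Rw0
Branch closes: p3 and not p3 both at w0.
Every branch closes; the branch above is one of them.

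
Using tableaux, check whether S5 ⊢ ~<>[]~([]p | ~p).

Valid in S5

Tableau for the negation <>[]~([]p | ~p):
1. <>[]~([]p | ~p), 0
2. []~([]p | ~p), 1   [<>-rule on 1: fresh world 1, 0R1]
3. ~([]p | ~p), 0   [[]-rule on 2 via 1R0]
4. ~[]p, 0   [~|-rule on 3]
5. p, 0   [~|-rule on 3]
6. ~([]p | ~p), 1   [[]-rule on 2 via 1R1]
7. ~[]p, 1   [~|-rule on 6]
8. p, 1   [~|-rule on 6]
9. ~p, 2   [~[]-rule on 4: fresh world 2, 0R2]
10. ~([]p | ~p), 2   [[]-rule on 2 via 1R2]
11. ~[]p, 2   [~|-rule on 10]
12. p, 2   [~|-rule on 10]
Accessibility: 0R0, 0R1, 0R2, 1R0, 1R1, 1R2, 2R0, 2R1, 2R2
Branch closes: p and ~p both at 2.
Every branch of the negation's tableau closes; the branch above is one of them.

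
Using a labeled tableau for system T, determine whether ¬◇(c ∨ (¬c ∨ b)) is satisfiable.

1. ¬◇(c ∨ (¬c ∨ b)), 0
2. ¬(c ∨ (¬c ∨ b)), 0
3. ¬c, 0
4. ¬(¬c ∨ b), 0
5. c, 0
6. ¬b, 0
Accessibility: 0R0
Branch closes: c and ¬c both at 0.
Every branch closes; the branch above is one of them.

No, unsatisfiable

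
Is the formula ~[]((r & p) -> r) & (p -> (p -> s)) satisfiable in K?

No, unsatisfiable

1. ~[]((r & p) -> r) & (p -> (p -> s)), u
2. ~[]((r & p) -> r), u   [&-rule on 1]
3. p -> (p -> s), u   [&-rule on 1]
4. p -> s, u   [->-rule on 3 (branches; this branch)]
5. s, u   [->-rule on 4 (branches; this branch)]
6. ~((r & p) -> r), v   [~[]-rule on 2: fresh world v, uRv]
7. r & p, v   [~->-rule on 6]
8. ~r, v   [~->-rule on 6]
9. r, v   [&-rule on 7]
10. p, v   [&-rule on 7]
Accessibility: uRv
Branch closes: r and ~r both at v.
All branches of the tableau close; one closing branch shown above.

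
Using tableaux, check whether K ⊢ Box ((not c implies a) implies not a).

Tableau for the negation not Box ((not c implies a) implies not a):
1. not Box ((not c implies a) implies not a), 0
2. not ((not c implies a) implies not a), 1   [neg-Box-rule on 1: fresh world 1, 0R1]
3. not c implies a, 1   [neg-implies-rule on 2]
4. a, 1   [neg-implies-rule on 2]
Accessibility: 0R1
The negation has an open branch (countermodel exists).

Invalid (countermodel exists)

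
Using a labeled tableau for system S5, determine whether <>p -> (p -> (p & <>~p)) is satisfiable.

Satisfiable

1. <>p -> (p -> (p & <>~p)), 0
2. p -> (p & <>~p), 0
3. p & <>~p, 0
4. p, 0
5. <>~p, 0
6. ~p, 1
Accessibility: 0R0, 0R1, 1R0, 1R1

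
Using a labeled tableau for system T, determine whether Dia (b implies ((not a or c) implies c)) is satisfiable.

1. Dia (b implies ((not a or c) implies c)), w0
2. b implies ((not a or c) implies c), w1   [Dia-rule on 1: fresh world w1, w0Rw1]
3. (not a or c) implies c, w1   [implies-rule on 2 (branches; this branch)]
4. c, w1   [implies-rule on 3 (branches; this branch)]
Accessibility: w0Rw0, w0Rw1, w1Rw1

Yes, satisfiable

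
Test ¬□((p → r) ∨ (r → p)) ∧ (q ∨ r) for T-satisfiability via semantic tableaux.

1. ¬□((p → r) ∨ (r → p)) ∧ (q ∨ r), u
2. ¬□((p → r) ∨ (r → p)), u   [∧-rule on 1]
3. q ∨ r, u   [∧-rule on 1]
4. r, u   [∨-rule on 3 (branches; this branch)]
5. ¬((p → r) ∨ (r → p)), v   [¬□-rule on 2: fresh world v, uRv]
6. ¬(p → r), v   [¬∨-rule on 5]
7. ¬(r → p), v   [¬∨-rule on 5]
8. p, v   [¬→-rule on 6]
9. ¬r, v   [¬→-rule on 6]
10. r, v   [¬→-rule on 7]
11. ¬p, v   [¬→-rule on 7]
Accessibility: uRu, uRv, vRv
Branch closes: r and ¬r both at v.
All branches of the tableau close; one closing branch shown above.

Unsatisfiable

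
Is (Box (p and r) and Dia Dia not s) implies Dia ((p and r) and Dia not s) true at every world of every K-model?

Valid

Tableau for the negation not ((Box (p and r) and Dia Dia not s) implies Dia ((p and r) and Dia not s)):
1. not ((Box (p and r) and Dia Dia not s) implies Dia ((p and r) and Dia not s)), w0
2. Box (p and r) and Dia Dia not s, w0
3. not Dia ((p and r) and Dia not s), w0
4. Box (p and r), w0
5. Dia Dia not s, w0
6. Dia not s, w1
7. not ((p and r) and Dia not s), w1
8. p and r, w1
9. p, w1
10. r, w1
11. not Dia not s, w1
12. not s, w2
13. s, w2
Accessibility: w0Rw1, w1Rw2
Branch closes: s and not s both at w2.
Every branch of the negation's tableau closes; the branch above is one of them.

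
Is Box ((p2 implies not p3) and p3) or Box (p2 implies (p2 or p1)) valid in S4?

Tableau for the negation not (Box ((p2 implies not p3) and p3) or Box (p2 implies (p2 or p1))):
1. not (Box ((p2 implies not p3) and p3) or Box (p2 implies (p2 or p1))), u
2. not Box ((p2 implies not p3) and p3), u
3. not Box (p2 implies (p2 or p1)), u
4. not ((p2 implies not p3) and p3), v
5. not (p2 implies not p3), v
6. p2, v
7. p3, v
8. not (p2 implies (p2 or p1)), w
9. p2, w
10. not (p2 or p1), w
11. not p2, w
12. not p1, w
Accessibility: uRu, uRv, uRw, vRv, wRw
Branch closes: p2 and not p2 both at w.
Every branch of the negation's tableau closes; the branch above is one of them.

Yes, valid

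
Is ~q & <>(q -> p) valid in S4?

Tableau for the negation ~(~q & <>(q -> p)):
1. ~(~q & <>(q -> p)), 0
2. ~<>(q -> p), 0   [~&-rule on 1 (branches; this branch)]
3. ~(q -> p), 0   [~<>-rule on 2 via 0R0]
4. q, 0   [~->-rule on 3]
5. ~p, 0   [~->-rule on 3]
Accessibility: 0R0
The negation has an open branch (countermodel exists).

Invalid (countermodel exists)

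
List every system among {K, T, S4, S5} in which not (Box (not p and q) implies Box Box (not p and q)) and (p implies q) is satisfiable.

K, T

S4-tableau for the formula:
1. not (Box (not p and q) implies Box Box (not p and q)) and (p implies q), 0
2. not (Box (not p and q) implies Box Box (not p and q)), 0
3. p implies q, 0
4. Box (not p and q), 0
5. not Box Box (not p and q), 0
6. not p and q, 0
7. not p, 0
8. q, 0
9. not Box (not p and q), 1
10. not p and q, 1
11. not p, 1
12. q, 1
13. not (not p and q), 2
14. not p and q, 2
15. not p, 2
16. q, 2
17. not q, 2
Accessibility: 0R0, 0R1, 0R2, 1R1, 1R2, 2R2
Branch closes: q and not q both at 2.
Every branch closes (one shown): unsatisfiable in S4, hence also in S5 (every S5-frame is an S4-frame).
T-tableau for the formula:
1. not (Box (not p and q) implies Box Box (not p and q)) and (p implies q), 0
2. not (Box (not p and q) implies Box Box (not p and q)), 0
3. p implies q, 0
4. Box (not p and q), 0
5. not Box Box (not p and q), 0
6. not p and q, 0
7. not p, 0
8. q, 0
9. not Box (not p and q), 1
10. not p and q, 1
11. not p, 1
12. q, 1
13. not (not p and q), 2
14. not q, 2
Accessibility: 0R0, 0R1, 1R1, 1R2, 2R2
Complete open branch: satisfiable in T, hence also in K (this T-model is also a K-model).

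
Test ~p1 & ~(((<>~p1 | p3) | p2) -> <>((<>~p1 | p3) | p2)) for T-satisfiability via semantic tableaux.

1. ~p1 & ~(((<>~p1 | p3) | p2) -> <>((<>~p1 | p3) | p2)), w0
2. ~p1, w0
3. ~(((<>~p1 | p3) | p2) -> <>((<>~p1 | p3) | p2)), w0
4. (<>~p1 | p3) | p2, w0
5. ~<>((<>~p1 | p3) | p2), w0
6. ~((<>~p1 | p3) | p2), w0
7. ~(<>~p1 | p3), w0
8. ~p2, w0
9. ~<>~p1, w0
10. ~p3, w0
11. p1, w0
Accessibility: w0Rw0
Branch closes: p1 and ~p1 both at w0.
(One branch shown.) All branches close.

No, unsatisfiable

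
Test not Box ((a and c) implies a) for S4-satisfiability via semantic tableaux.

Unsatisfiable (every branch closes)

1. not Box ((a and c) implies a), 0
2. not ((a and c) implies a), 1
3. a and c, 1
4. not a, 1
5. a, 1
6. c, 1
Accessibility: 0R0, 0R1, 1R1
Branch closes: a and not a both at 1.
Every branch closes; the branch above is one of them.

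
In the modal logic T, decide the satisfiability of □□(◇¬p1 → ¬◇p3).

Yes, satisfiable

1. □□(◇¬p1 → ¬◇p3), w0
2. □(◇¬p1 → ¬◇p3), w0   [□-rule on 1 via w0Rw0]
3. ◇¬p1 → ¬◇p3, w0   [□-rule on 2 via w0Rw0]
4. ¬◇p3, w0   [→-rule on 3 (branches; this branch)]
5. ¬p3, w0   [¬◇-rule on 4 via w0Rw0]
Accessibility: w0Rw0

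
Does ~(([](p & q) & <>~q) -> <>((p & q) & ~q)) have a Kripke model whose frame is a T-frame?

No, unsatisfiable

1. ~(([](p & q) & <>~q) -> <>((p & q) & ~q)), w0
2. [](p & q) & <>~q, w0
3. ~<>((p & q) & ~q), w0
4. [](p & q), w0
5. <>~q, w0
6. ~((p & q) & ~q), w0
7. p & q, w0
8. p, w0
9. q, w0
10. ~q, w1
11. ~((p & q) & ~q), w1
12. p & q, w1
13. p, w1
14. q, w1
Accessibility: w0Rw0, w0Rw1, w1Rw1
Branch closes: q and ~q both at w1.
(One branch shown.) All branches close.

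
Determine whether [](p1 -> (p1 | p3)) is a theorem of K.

Tableau for the negation ~[](p1 -> (p1 | p3)):
1. ~[](p1 -> (p1 | p3)), u
2. ~(p1 -> (p1 | p3)), v
3. p1, v
4. ~(p1 | p3), v
5. ~p1, v
6. ~p3, v
Accessibility: uRv
Branch closes: p1 and ~p1 both at v.
All branches of the negation close; one closing branch shown above.

Yes, valid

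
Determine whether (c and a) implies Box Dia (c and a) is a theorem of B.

Yes, valid

Tableau for the negation not ((c and a) implies Box Dia (c and a)):
1. not ((c and a) implies Box Dia (c and a)), 0
2. c and a, 0   [neg-implies-rule on 1]
3. not Box Dia (c and a), 0   [neg-implies-rule on 1]
4. c, 0   [and-rule on 2]
5. a, 0   [and-rule on 2]
6. not Dia (c and a), 1   [neg-Box-rule on 3: fresh world 1, 0R1]
7. not (c and a), 0   [neg-Dia-rule on 6 via 1R0]
8. not (c and a), 1   [neg-Dia-rule on 6 via 1R1]
9. not a, 0   [neg-and-rule on 7 (branches; this branch)]
Accessibility: 0R0, 0R1, 1R0, 1R1
Branch closes: a and not a both at 0.
All branches of the negation close; one closing branch shown above.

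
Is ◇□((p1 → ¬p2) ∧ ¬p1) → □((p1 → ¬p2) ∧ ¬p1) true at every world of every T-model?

Invalid (countermodel exists)

Tableau for the negation ¬(◇□((p1 → ¬p2) ∧ ¬p1) → □((p1 → ¬p2) ∧ ¬p1)):
1. ¬(◇□((p1 → ¬p2) ∧ ¬p1) → □((p1 → ¬p2) ∧ ¬p1)), u
2. ◇□((p1 → ¬p2) ∧ ¬p1), u   [¬→-rule on 1]
3. ¬□((p1 → ¬p2) ∧ ¬p1), u   [¬→-rule on 1]
4. □((p1 → ¬p2) ∧ ¬p1), v   [◇-rule on 2: fresh world v, uRv]
5. (p1 → ¬p2) ∧ ¬p1, v   [□-rule on 4 via vRv]
6. p1 → ¬p2, v   [∧-rule on 5]
7. ¬p1, v   [∧-rule on 5]
8. ¬p2, v   [→-rule on 6 (branches; this branch)]
9. ¬((p1 → ¬p2) ∧ ¬p1), w   [¬□-rule on 3: fresh world w, uRw]
10. p1, w   [¬∧-rule on 9 (branches; this branch)]
Accessibility: uRu, uRv, uRw, vRv, wRw
The negation has an open branch (countermodel exists).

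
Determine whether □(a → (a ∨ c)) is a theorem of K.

Yes, valid

Tableau for the negation ¬□(a → (a ∨ c)):
1. ¬□(a → (a ∨ c)), w0
2. ¬(a → (a ∨ c)), w1
3. a, w1
4. ¬(a ∨ c), w1
5. ¬a, w1
6. ¬c, w1
Accessibility: w0Rw1
Branch closes: a and ¬a both at w1.
All branches of the negation close; one closing branch shown above.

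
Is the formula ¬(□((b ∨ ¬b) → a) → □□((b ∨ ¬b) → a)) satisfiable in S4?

Unsatisfiable

1. ¬(□((b ∨ ¬b) → a) → □□((b ∨ ¬b) → a)), w0
2. □((b ∨ ¬b) → a), w0
3. ¬□□((b ∨ ¬b) → a), w0
4. (b ∨ ¬b) → a, w0
5. a, w0
6. ¬□((b ∨ ¬b) → a), w1
7. (b ∨ ¬b) → a, w1
8. a, w1
9. ¬((b ∨ ¬b) → a), w2
10. b ∨ ¬b, w2
11. ¬a, w2
12. (b ∨ ¬b) → a, w2
13. ¬b, w2
14. ¬(b ∨ ¬b), w2
15. b, w2
Accessibility: w0Rw0, w0Rw1, w0Rw2, w1Rw1, w1Rw2, w2Rw2
Branch closes: b and ¬b both at w2.
Every branch closes; the branch above is one of them.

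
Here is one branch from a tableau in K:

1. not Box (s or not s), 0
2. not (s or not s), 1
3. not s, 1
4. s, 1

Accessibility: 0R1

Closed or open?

Yes, closed

Both s and not s appear at 1.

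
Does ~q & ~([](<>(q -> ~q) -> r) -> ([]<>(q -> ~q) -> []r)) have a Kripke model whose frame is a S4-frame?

Unsatisfiable

1. ~q & ~([](<>(q -> ~q) -> r) -> ([]<>(q -> ~q) -> []r)), u
2. ~q, u   [&-rule on 1]
3. ~([](<>(q -> ~q) -> r) -> ([]<>(q -> ~q) -> []r)), u   [&-rule on 1]
4. [](<>(q -> ~q) -> r), u   [~->-rule on 3]
5. ~([]<>(q -> ~q) -> []r), u   [~->-rule on 3]
6. []<>(q -> ~q), u   [~->-rule on 5]
7. ~[]r, u   [~->-rule on 5]
8. <>(q -> ~q) -> r, u   [[]-rule on 4 via uRu]
9. <>(q -> ~q), u   [[]-rule on 6 via uRu]
10. r, u   [->-rule on 8 (branches; this branch)]
11. ~r, v   [~[]-rule on 7: fresh world v, uRv]
12. <>(q -> ~q) -> r, v   [[]-rule on 4 via uRv]
13. <>(q -> ~q), v   [[]-rule on 6 via uRv]
14. ~<>(q -> ~q), v   [->-rule on 12 (branches; this branch)]
15. ~(q -> ~q), v   [~<>-rule on 14 via vRv]
16. q, v   [~->-rule on 15]
17. q -> ~q, w   [<>-rule on 9: fresh world w, uRw]
18. <>(q -> ~q) -> r, w   [[]-rule on 4 via uRw]
19. <>(q -> ~q), w   [[]-rule on 6 via uRw]
20. ~q, w   [->-rule on 17 (branches; this branch)]
21. r, w   [->-rule on 18 (branches; this branch)]
22. q -> ~q, x   [<>-rule on 13: fresh world x, vRx]
23. <>(q -> ~q) -> r, x   [[]-rule on 4 via uRx]
24. <>(q -> ~q), x   [[]-rule on 6 via uRx]
25. ~(q -> ~q), x   [~<>-rule on 14 via vRx]
26. q, x   [~->-rule on 25]
27. ~q, x   [->-rule on 22 (branches; this branch)]
Accessibility: uRu, uRv, uRw, uRx, vRv, vRx, wRw, xRx
Branch closes: q and ~q both at x.
(One branch shown.) All branches close.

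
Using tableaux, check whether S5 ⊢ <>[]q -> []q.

Tableau for the negation ~(<>[]q -> []q):
1. ~(<>[]q -> []q), w0
2. <>[]q, w0
3. ~[]q, w0
4. []q, w1
5. q, w0
6. q, w1
7. ~q, w2
8. q, w2
Accessibility: w0Rw0, w0Rw1, w0Rw2, w1Rw0, w1Rw1, w1Rw2, w2Rw0, w2Rw1, w2Rw2
Branch closes: q and ~q both at w2.
Every branch of the negation's tableau closes; the branch above is one of them.

Valid in S5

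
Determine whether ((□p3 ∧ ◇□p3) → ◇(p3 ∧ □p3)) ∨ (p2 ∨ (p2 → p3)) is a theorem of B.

Tableau for the negation ¬(((□p3 ∧ ◇□p3) → ◇(p3 ∧ □p3)) ∨ (p2 ∨ (p2 → p3))):
1. ¬(((□p3 ∧ ◇□p3) → ◇(p3 ∧ □p3)) ∨ (p2 ∨ (p2 → p3))), 0
2. ¬((□p3 ∧ ◇□p3) → ◇(p3 ∧ □p3)), 0   [¬∨-rule on 1]
3. ¬(p2 ∨ (p2 → p3)), 0   [¬∨-rule on 1]
4. □p3 ∧ ◇□p3, 0   [¬→-rule on 2]
5. ¬◇(p3 ∧ □p3), 0   [¬→-rule on 2]
6. ¬p2, 0   [¬∨-rule on 3]
7. ¬(p2 → p3), 0   [¬∨-rule on 3]
8. □p3, 0   [∧-rule on 4]
9. ◇□p3, 0   [∧-rule on 4]
10. p2, 0   [¬→-rule on 7]
11. ¬p3, 0   [¬→-rule on 7]
Accessibility: 0R0
Branch closes: p2 and ¬p2 both at 0.
Every branch of the negation's tableau closes; the branch above is one of them.

Yes, valid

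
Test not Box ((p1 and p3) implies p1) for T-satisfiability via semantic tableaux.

1. not Box ((p1 and p3) implies p1), w0
2. not ((p1 and p3) implies p1), w1   [neg-Box-rule on 1: fresh world w1, w0Rw1]
3. p1 and p3, w1   [neg-implies-rule on 2]
4. not p1, w1   [neg-implies-rule on 2]
5. p1, w1   [and-rule on 3]
6. p3, w1   [and-rule on 3]
Accessibility: w0Rw0, w0Rw1, w1Rw1
Branch closes: p1 and not p1 both at w1.
All branches of the tableau close; one closing branch shown above.

Unsatisfiable (every branch closes)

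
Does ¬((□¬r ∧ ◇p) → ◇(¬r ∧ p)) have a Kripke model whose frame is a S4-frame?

No, unsatisfiable

1. ¬((□¬r ∧ ◇p) → ◇(¬r ∧ p)), u
2. □¬r ∧ ◇p, u
3. ¬◇(¬r ∧ p), u
4. □¬r, u
5. ◇p, u
6. ¬(¬r ∧ p), u
7. ¬r, u
8. ¬p, u
9. p, v
10. ¬(¬r ∧ p), v
11. ¬r, v
12. ¬p, v
Accessibility: uRu, uRv, vRv
Branch closes: p and ¬p both at v.
(One branch shown.) All branches close.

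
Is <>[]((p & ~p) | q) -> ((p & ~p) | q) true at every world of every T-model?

No, not valid

Tableau for the negation ~(<>[]((p & ~p) | q) -> ((p & ~p) | q)):
1. ~(<>[]((p & ~p) | q) -> ((p & ~p) | q)), u
2. <>[]((p & ~p) | q), u   [~->-rule on 1]
3. ~((p & ~p) | q), u   [~->-rule on 1]
4. ~(p & ~p), u   [~|-rule on 3]
5. ~q, u   [~|-rule on 3]
6. p, u   [~&-rule on 4 (branches; this branch)]
7. []((p & ~p) | q), v   [<>-rule on 2: fresh world v, uRv]
8. (p & ~p) | q, v   [[]-rule on 7 via vRv]
9. q, v   [|-rule on 8 (branches; this branch)]
Accessibility: uRu, uRv, vRv
The negation has an open branch (countermodel exists).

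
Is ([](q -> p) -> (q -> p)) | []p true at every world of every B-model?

Valid

Tableau for the negation ~(([](q -> p) -> (q -> p)) | []p):
1. ~(([](q -> p) -> (q -> p)) | []p), w0
2. ~([](q -> p) -> (q -> p)), w0
3. ~[]p, w0
4. [](q -> p), w0
5. ~(q -> p), w0
6. q, w0
7. ~p, w0
8. q -> p, w0
9. p, w0
Accessibility: w0Rw0
Branch closes: p and ~p both at w0.
All branches of the negation close; one closing branch shown above.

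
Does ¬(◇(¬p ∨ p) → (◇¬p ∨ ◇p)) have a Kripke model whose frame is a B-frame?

Unsatisfiable

1. ¬(◇(¬p ∨ p) → (◇¬p ∨ ◇p)), w0
2. ◇(¬p ∨ p), w0
3. ¬(◇¬p ∨ ◇p), w0
4. ¬◇¬p, w0
5. ¬◇p, w0
6. p, w0
7. ¬p, w0
Accessibility: w0Rw0
Branch closes: p and ¬p both at w0.
(One branch shown.) All branches close.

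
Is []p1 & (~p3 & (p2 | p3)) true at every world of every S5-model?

Tableau for the negation ~([]p1 & (~p3 & (p2 | p3))):
1. ~([]p1 & (~p3 & (p2 | p3))), w0
2. ~(~p3 & (p2 | p3)), w0
3. ~(p2 | p3), w0
4. ~p2, w0
5. ~p3, w0
Accessibility: w0Rw0
The negation has an open branch (countermodel exists).

Not valid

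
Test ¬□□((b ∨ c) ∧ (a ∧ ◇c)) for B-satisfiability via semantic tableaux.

1. ¬□□((b ∨ c) ∧ (a ∧ ◇c)), 0
2. ¬□((b ∨ c) ∧ (a ∧ ◇c)), 1
3. ¬((b ∨ c) ∧ (a ∧ ◇c)), 2
4. ¬(a ∧ ◇c), 2
5. ¬◇c, 2
6. ¬c, 1
7. ¬c, 2
Accessibility: 0R0, 0R1, 1R0, 1R1, 1R2, 2R1, 2R2

Satisfiable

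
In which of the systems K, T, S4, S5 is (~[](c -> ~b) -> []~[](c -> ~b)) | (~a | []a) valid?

S5

S5-tableau for the negation ~((~[](c -> ~b) -> []~[](c -> ~b)) | (~a | []a)):
1. ~((~[](c -> ~b) -> []~[](c -> ~b)) | (~a | []a)), 0
2. ~(~[](c -> ~b) -> []~[](c -> ~b)), 0
3. ~(~a | []a), 0
4. ~[](c -> ~b), 0
5. ~[]~[](c -> ~b), 0
6. a, 0
7. ~[]a, 0
8. ~(c -> ~b), 1
9. c, 1
10. b, 1
11. [](c -> ~b), 2
12. c -> ~b, 0
13. c -> ~b, 1
14. c -> ~b, 2
15. ~b, 0
16. ~b, 1
Accessibility: 0R0, 0R1, 0R2, 1R0, 1R1, 1R2, 2R0, 2R1, 2R2
Branch closes: b and ~b both at 1.
Every branch closes (one shown): valid in S5.
S4-tableau for the negation ~((~[](c -> ~b) -> []~[](c -> ~b)) | (~a | []a)):
1. ~((~[](c -> ~b) -> []~[](c -> ~b)) | (~a | []a)), 0
2. ~(~[](c -> ~b) -> []~[](c -> ~b)), 0
3. ~(~a | []a), 0
4. ~[](c -> ~b), 0
5. ~[]~[](c -> ~b), 0
6. a, 0
7. ~[]a, 0
8. ~(c -> ~b), 1
9. c, 1
10. b, 1
11. [](c -> ~b), 2
12. c -> ~b, 2
13. ~b, 2
14. ~a, 3
Accessibility: 0R0, 0R1, 0R2, 0R3, 1R1, 2R2, 3R3
Complete open branch: countermodel on an S4-frame, so not valid in S4, nor in K, T (the same frame is also a K-frame and a T-frame).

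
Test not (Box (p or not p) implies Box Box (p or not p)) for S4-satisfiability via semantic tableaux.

Unsatisfiable

1. not (Box (p or not p) implies Box Box (p or not p)), u
2. Box (p or not p), u
3. not Box Box (p or not p), u
4. p or not p, u
5. not p, u
6. not Box (p or not p), v
7. p or not p, v
8. not p, v
9. not (p or not p), w
10. not p, w
11. p, w
Accessibility: uRu, uRv, uRw, vRv, vRw, wRw
Branch closes: p and not p both at w.
Every branch closes; the branch above is one of them.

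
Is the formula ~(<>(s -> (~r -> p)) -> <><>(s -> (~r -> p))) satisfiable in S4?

1. ~(<>(s -> (~r -> p)) -> <><>(s -> (~r -> p))), u
2. <>(s -> (~r -> p)), u
3. ~<><>(s -> (~r -> p)), u
4. ~<>(s -> (~r -> p)), u
5. ~(s -> (~r -> p)), u
6. s, u
7. ~(~r -> p), u
8. ~r, u
9. ~p, u
10. s -> (~r -> p), v
11. ~<>(s -> (~r -> p)), v
12. ~(s -> (~r -> p)), v
13. s, v
14. ~(~r -> p), v
15. ~r, v
16. ~p, v
17. ~r -> p, v
18. p, v
Accessibility: uRu, uRv, vRv
Branch closes: p and ~p both at v.
All branches of the tableau close; one closing branch shown above.

Unsatisfiable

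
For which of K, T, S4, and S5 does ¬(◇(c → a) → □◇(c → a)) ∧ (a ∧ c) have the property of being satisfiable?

S4-tableau for the formula:
1. ¬(◇(c → a) → □◇(c → a)) ∧ (a ∧ c), 0
2. ¬(◇(c → a) → □◇(c → a)), 0
3. a ∧ c, 0
4. ◇(c → a), 0
5. ¬□◇(c → a), 0
6. a, 0
7. c, 0
8. c → a, 1
9. a, 1
10. ¬◇(c → a), 2
11. ¬(c → a), 2
12. c, 2
13. ¬a, 2
Accessibility: 0R0, 0R1, 0R2, 1R1, 2R2
Complete open branch: satisfiable in S4, hence also in K, T (this S4-model is also a K-model and a T-model).
S5-tableau for the formula:
1. ¬(◇(c → a) → □◇(c → a)) ∧ (a ∧ c), 0
2. ¬(◇(c → a) → □◇(c → a)), 0
3. a ∧ c, 0
4. ◇(c → a), 0
5. ¬□◇(c → a), 0
6. a, 0
7. c, 0
8. c → a, 1
9. a, 1
10. ¬◇(c → a), 2
11. ¬(c → a), 0
12. ¬a, 0
Accessibility: 0R0, 0R1, 0R2, 1R0, 1R1, 1R2, 2R0, 2R1, 2R2
Branch closes: a and ¬a both at 0.
Every branch closes (one shown): unsatisfiable in S5.

K, T, S4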